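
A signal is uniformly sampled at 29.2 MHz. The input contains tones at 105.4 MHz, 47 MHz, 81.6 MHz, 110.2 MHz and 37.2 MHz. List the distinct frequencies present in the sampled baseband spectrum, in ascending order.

6 MHz, 6.6 MHz, 8 MHz, 11.4 MHz

fs/2 = 14.6 MHz.
105.4 MHz mod fs = 17.8 MHz.
17.8 MHz > fs/2 = 14.6 MHz, folds to fs − 17.8 MHz = 11.4 MHz.
47 MHz mod fs = 17.8 MHz.
17.8 MHz > fs/2 = 14.6 MHz, folds to fs − 17.8 MHz = 11.4 MHz.
81.6 MHz mod fs = 23.2 MHz.
23.2 MHz > fs/2 = 14.6 MHz, folds to fs − 23.2 MHz = 6 MHz.
110.2 MHz mod fs = 22.6 MHz.
22.6 MHz > fs/2 = 14.6 MHz, folds to fs − 22.6 MHz = 6.6 MHz.
37.2 MHz mod fs = 8 MHz.
8 MHz ≤ fs/2 = 14.6 MHz, appears at 8 MHz.
Distinct values: {6 MHz, 6.6 MHz, 8 MHz, 11.4 MHz}.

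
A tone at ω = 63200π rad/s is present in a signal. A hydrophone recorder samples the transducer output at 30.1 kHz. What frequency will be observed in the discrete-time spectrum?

ω = 63200π rad/s → f = ω/(2π) = 31600 Hz = 31.6 kHz.
31.6 kHz mod fs = 1.5 kHz.
1.5 kHz ≤ fs/2 = 15.05 kHz, appears at 1.5 kHz.

1.5 kHz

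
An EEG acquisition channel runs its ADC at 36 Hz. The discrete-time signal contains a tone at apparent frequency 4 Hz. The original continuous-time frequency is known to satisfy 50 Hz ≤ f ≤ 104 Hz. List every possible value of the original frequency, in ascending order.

68 Hz, 76 Hz, 104 Hz

Frequencies that alias to 4 Hz are k·fs ± 4 Hz for integer k ≥ 0.
k=0: 4 Hz.
k=1: 32 Hz, 40 Hz.
k=2: 68 Hz, 76 Hz.
k=3: 104 Hz, 112 Hz.
k=4: 140 Hz, 148 Hz.
Within [50 Hz, 104 Hz]: 68 Hz, 76 Hz, 104 Hz.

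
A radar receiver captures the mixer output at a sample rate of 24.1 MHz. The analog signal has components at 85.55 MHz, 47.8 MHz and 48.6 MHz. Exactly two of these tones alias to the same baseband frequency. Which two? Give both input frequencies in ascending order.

fs/2 = 12.05 MHz.
85.55 MHz mod fs = 13.25 MHz.
13.25 MHz > fs/2 = 12.05 MHz, folds to fs − 13.25 MHz = 10.85 MHz.
47.8 MHz mod fs = 23.7 MHz.
23.7 MHz > fs/2 = 12.05 MHz, folds to fs − 23.7 MHz = 0.4 MHz.
48.6 MHz mod fs = 0.4 MHz.
0.4 MHz ≤ fs/2 = 12.05 MHz, appears at 0.4 MHz.
47.8 MHz and 48.6 MHz both map to 0.4 MHz.

47.8 MHz, 48.6 MHz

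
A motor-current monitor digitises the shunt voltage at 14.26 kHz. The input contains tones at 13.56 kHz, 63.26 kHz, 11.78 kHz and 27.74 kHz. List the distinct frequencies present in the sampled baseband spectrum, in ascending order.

fs/2 = 7.13 kHz.
13.56 kHz > fs/2 = 7.13 kHz, folds to fs − 13.56 kHz = 0.7 kHz.
63.26 kHz mod fs = 6.22 kHz.
6.22 kHz ≤ fs/2 = 7.13 kHz, appears at 6.22 kHz.
11.78 kHz > fs/2 = 7.13 kHz, folds to fs − 11.78 kHz = 2.48 kHz.
27.74 kHz mod fs = 13.48 kHz.
13.48 kHz > fs/2 = 7.13 kHz, folds to fs − 13.48 kHz = 0.78 kHz.
Distinct values: {0.7 kHz, 0.78 kHz, 2.48 kHz, 6.22 kHz}.

0.7 kHz, 0.78 kHz, 2.48 kHz, 6.22 kHz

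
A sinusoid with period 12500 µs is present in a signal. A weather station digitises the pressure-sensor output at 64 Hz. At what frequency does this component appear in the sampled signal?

16 Hz

T = 12500 µs → f = 1/T = 80 Hz.
80 Hz mod fs = 16 Hz.
16 Hz ≤ fs/2 = 32 Hz, appears at 16 Hz.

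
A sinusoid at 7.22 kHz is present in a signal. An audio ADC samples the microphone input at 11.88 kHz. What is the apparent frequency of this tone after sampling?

7.22 kHz > fs/2 = 5.94 kHz, folds to fs − 7.22 kHz = 4.66 kHz.

4.66 kHz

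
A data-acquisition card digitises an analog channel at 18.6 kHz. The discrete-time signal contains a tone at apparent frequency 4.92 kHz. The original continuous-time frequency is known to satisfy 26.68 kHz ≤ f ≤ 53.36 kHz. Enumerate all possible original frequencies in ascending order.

32.28 kHz, 42.12 kHz, 50.88 kHz

Frequencies that alias to 4.92 kHz are k·fs ± 4.92 kHz for integer k ≥ 0.
k=0: 4.92 kHz.
k=1: 13.68 kHz, 23.52 kHz.
k=2: 32.28 kHz, 42.12 kHz.
k=3: 50.88 kHz, 60.72 kHz.
k=4: 69.48 kHz, 79.32 kHz.
Within [26.68 kHz, 53.36 kHz]: 32.28 kHz, 42.12 kHz, 50.88 kHz.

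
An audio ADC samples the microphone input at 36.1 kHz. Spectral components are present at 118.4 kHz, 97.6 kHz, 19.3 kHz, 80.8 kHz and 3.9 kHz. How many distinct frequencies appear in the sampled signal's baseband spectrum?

5

fs/2 = 18.05 kHz.
118.4 kHz mod fs = 10.1 kHz.
10.1 kHz ≤ fs/2 = 18.05 kHz, appears at 10.1 kHz.
97.6 kHz mod fs = 25.4 kHz.
25.4 kHz > fs/2 = 18.05 kHz, folds to fs − 25.4 kHz = 10.7 kHz.
19.3 kHz > fs/2 = 18.05 kHz, folds to fs − 19.3 kHz = 16.8 kHz.
80.8 kHz mod fs = 8.6 kHz.
8.6 kHz ≤ fs/2 = 18.05 kHz, appears at 8.6 kHz.
3.9 kHz ≤ fs/2 = 18.05 kHz, passes unchanged.
Distinct values: {3.9 kHz, 8.6 kHz, 10.1 kHz, 10.7 kHz, 16.8 kHz} → 5.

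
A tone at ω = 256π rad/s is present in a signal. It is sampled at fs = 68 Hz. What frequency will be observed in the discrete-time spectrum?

8 Hz

ω = 256π rad/s → f = ω/(2π) = 128 Hz.
128 Hz mod fs = 60 Hz.
60 Hz > fs/2 = 34 Hz, folds to fs − 60 Hz = 8 Hz.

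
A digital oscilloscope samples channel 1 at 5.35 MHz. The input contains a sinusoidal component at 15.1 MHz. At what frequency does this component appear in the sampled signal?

0.95 MHz

15.1 MHz mod fs = 4.4 MHz.
4.4 MHz > fs/2 = 2.675 MHz, folds to fs − 4.4 MHz = 0.95 MHz.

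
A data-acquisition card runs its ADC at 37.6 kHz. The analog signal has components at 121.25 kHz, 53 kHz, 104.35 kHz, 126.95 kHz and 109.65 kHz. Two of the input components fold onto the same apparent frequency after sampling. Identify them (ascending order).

fs/2 = 18.8 kHz.
121.25 kHz mod fs = 8.45 kHz.
8.45 kHz ≤ fs/2 = 18.8 kHz, appears at 8.45 kHz.
53 kHz mod fs = 15.4 kHz.
15.4 kHz ≤ fs/2 = 18.8 kHz, appears at 15.4 kHz.
104.35 kHz mod fs = 29.15 kHz.
29.15 kHz > fs/2 = 18.8 kHz, folds to fs − 29.15 kHz = 8.45 kHz.
126.95 kHz mod fs = 14.15 kHz.
14.15 kHz ≤ fs/2 = 18.8 kHz, appears at 14.15 kHz.
109.65 kHz mod fs = 34.45 kHz.
34.45 kHz > fs/2 = 18.8 kHz, folds to fs − 34.45 kHz = 3.15 kHz.
104.35 kHz and 121.25 kHz both map to 8.45 kHz.

104.35 kHz, 121.25 kHz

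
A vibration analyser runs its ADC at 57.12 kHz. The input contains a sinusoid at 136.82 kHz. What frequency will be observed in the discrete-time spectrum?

22.58 kHz

136.82 kHz mod fs = 22.58 kHz.
22.58 kHz ≤ fs/2 = 28.56 kHz, appears at 22.58 kHz.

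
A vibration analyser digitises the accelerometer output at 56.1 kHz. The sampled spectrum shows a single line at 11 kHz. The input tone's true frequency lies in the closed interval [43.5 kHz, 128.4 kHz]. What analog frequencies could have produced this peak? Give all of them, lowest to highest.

Frequencies that alias to 11 kHz are k·fs ± 11 kHz for integer k ≥ 0.
k=0: 11 kHz.
k=1: 45.1 kHz, 67.1 kHz.
k=2: 101.2 kHz, 123.2 kHz.
k=3: 157.3 kHz, 179.3 kHz.
Within [43.5 kHz, 128.4 kHz]: 45.1 kHz, 67.1 kHz, 101.2 kHz, 123.2 kHz.

45.1 kHz, 67.1 kHz, 101.2 kHz, 123.2 kHz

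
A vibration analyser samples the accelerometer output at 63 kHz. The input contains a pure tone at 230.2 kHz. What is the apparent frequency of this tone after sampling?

21.8 kHz

230.2 kHz mod fs = 41.2 kHz.
41.2 kHz > fs/2 = 31.5 kHz, folds to fs − 41.2 kHz = 21.8 kHz.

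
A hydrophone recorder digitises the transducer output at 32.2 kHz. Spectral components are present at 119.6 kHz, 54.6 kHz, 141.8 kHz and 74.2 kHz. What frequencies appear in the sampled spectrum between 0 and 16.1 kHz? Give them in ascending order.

9.2 kHz, 9.8 kHz, 13 kHz

fs/2 = 16.1 kHz.
119.6 kHz mod fs = 23 kHz.
23 kHz > fs/2 = 16.1 kHz, folds to fs − 23 kHz = 9.2 kHz.
54.6 kHz mod fs = 22.4 kHz.
22.4 kHz > fs/2 = 16.1 kHz, folds to fs − 22.4 kHz = 9.8 kHz.
141.8 kHz mod fs = 13 kHz.
13 kHz ≤ fs/2 = 16.1 kHz, appears at 13 kHz.
74.2 kHz mod fs = 9.8 kHz.
9.8 kHz ≤ fs/2 = 16.1 kHz, appears at 9.8 kHz.
Distinct values: {9.2 kHz, 9.8 kHz, 13 kHz}.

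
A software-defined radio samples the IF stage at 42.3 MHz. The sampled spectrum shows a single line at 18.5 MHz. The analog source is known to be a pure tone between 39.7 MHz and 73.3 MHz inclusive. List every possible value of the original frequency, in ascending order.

Frequencies that alias to 18.5 MHz are k·fs ± 18.5 MHz for integer k ≥ 0.
k=0: 18.5 MHz.
k=1: 23.8 MHz, 60.8 MHz.
k=2: 66.1 MHz, 103.1 MHz.
k=3: 108.4 MHz, 145.4 MHz.
Within [39.7 MHz, 73.3 MHz]: 60.8 MHz, 66.1 MHz.

60.8 MHz, 66.1 MHz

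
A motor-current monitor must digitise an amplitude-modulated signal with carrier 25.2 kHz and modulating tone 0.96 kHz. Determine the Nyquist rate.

52.32 kHz

AM sidebands sit at fc ± fm = 24.24 kHz and 26.16 kHz.
Highest-frequency component: 26.16 kHz.
Nyquist rate = 2 × 26.16 kHz = 52.32 kHz.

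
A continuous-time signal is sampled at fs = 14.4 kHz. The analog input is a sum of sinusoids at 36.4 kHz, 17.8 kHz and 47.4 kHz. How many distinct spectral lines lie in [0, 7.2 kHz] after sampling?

3

fs/2 = 7.2 kHz.
36.4 kHz mod fs = 7.6 kHz.
7.6 kHz > fs/2 = 7.2 kHz, folds to fs − 7.6 kHz = 6.8 kHz.
17.8 kHz mod fs = 3.4 kHz.
3.4 kHz ≤ fs/2 = 7.2 kHz, appears at 3.4 kHz.
47.4 kHz mod fs = 4.2 kHz.
4.2 kHz ≤ fs/2 = 7.2 kHz, appears at 4.2 kHz.
Distinct values: {3.4 kHz, 4.2 kHz, 6.8 kHz} → 3.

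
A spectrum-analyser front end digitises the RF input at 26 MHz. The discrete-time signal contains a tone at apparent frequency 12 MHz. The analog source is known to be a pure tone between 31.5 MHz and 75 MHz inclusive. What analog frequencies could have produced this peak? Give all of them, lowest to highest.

38 MHz, 40 MHz, 64 MHz, 66 MHz

Frequencies that alias to 12 MHz are k·fs ± 12 MHz for integer k ≥ 0.
k=0: 12 MHz.
k=1: 14 MHz, 38 MHz.
k=2: 40 MHz, 64 MHz.
k=3: 66 MHz, 90 MHz.
k=4: 92 MHz, 116 MHz.
Within [31.5 MHz, 75 MHz]: 38 MHz, 40 MHz, 64 MHz, 66 MHz.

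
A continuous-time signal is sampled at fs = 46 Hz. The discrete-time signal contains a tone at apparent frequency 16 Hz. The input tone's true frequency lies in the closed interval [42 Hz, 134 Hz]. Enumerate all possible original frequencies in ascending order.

Frequencies that alias to 16 Hz are k·fs ± 16 Hz for integer k ≥ 0.
k=0: 16 Hz.
k=1: 30 Hz, 62 Hz.
k=2: 76 Hz, 108 Hz.
k=3: 122 Hz, 154 Hz.
k=4: 168 Hz, 200 Hz.
Within [42 Hz, 134 Hz]: 62 Hz, 76 Hz, 108 Hz, 122 Hz.

62 Hz, 76 Hz, 108 Hz, 122 Hz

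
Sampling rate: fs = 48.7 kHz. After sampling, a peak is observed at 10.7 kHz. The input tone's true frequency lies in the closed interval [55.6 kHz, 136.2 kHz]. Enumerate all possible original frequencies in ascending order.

Frequencies that alias to 10.7 kHz are k·fs ± 10.7 kHz for integer k ≥ 0.
k=0: 10.7 kHz.
k=1: 38 kHz, 59.4 kHz.
k=2: 86.7 kHz, 108.1 kHz.
k=3: 135.4 kHz, 156.8 kHz.
k=4: 184.1 kHz, 205.5 kHz.
Within [55.6 kHz, 136.2 kHz]: 59.4 kHz, 86.7 kHz, 108.1 kHz, 135.4 kHz.

59.4 kHz, 86.7 kHz, 108.1 kHz, 135.4 kHz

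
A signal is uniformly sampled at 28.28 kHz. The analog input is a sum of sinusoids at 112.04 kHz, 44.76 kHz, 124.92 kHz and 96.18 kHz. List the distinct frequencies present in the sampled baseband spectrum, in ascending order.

fs/2 = 14.14 kHz.
112.04 kHz mod fs = 27.2 kHz.
27.2 kHz > fs/2 = 14.14 kHz, folds to fs − 27.2 kHz = 1.08 kHz.
44.76 kHz mod fs = 16.48 kHz.
16.48 kHz > fs/2 = 14.14 kHz, folds to fs − 16.48 kHz = 11.8 kHz.
124.92 kHz mod fs = 11.8 kHz.
11.8 kHz ≤ fs/2 = 14.14 kHz, appears at 11.8 kHz.
96.18 kHz mod fs = 11.34 kHz.
11.34 kHz ≤ fs/2 = 14.14 kHz, appears at 11.34 kHz.
Distinct values: {1.08 kHz, 11.34 kHz, 11.8 kHz}.

1.08 kHz, 11.34 kHz, 11.8 kHz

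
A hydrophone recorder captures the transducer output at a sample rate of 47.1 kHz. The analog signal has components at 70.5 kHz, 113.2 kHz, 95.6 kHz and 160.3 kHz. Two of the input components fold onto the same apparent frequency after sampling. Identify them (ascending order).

113.2 kHz, 160.3 kHz

fs/2 = 23.55 kHz.
70.5 kHz mod fs = 23.4 kHz.
23.4 kHz ≤ fs/2 = 23.55 kHz, appears at 23.4 kHz.
113.2 kHz mod fs = 19 kHz.
19 kHz ≤ fs/2 = 23.55 kHz, appears at 19 kHz.
95.6 kHz mod fs = 1.4 kHz.
1.4 kHz ≤ fs/2 = 23.55 kHz, appears at 1.4 kHz.
160.3 kHz mod fs = 19 kHz.
19 kHz ≤ fs/2 = 23.55 kHz, appears at 19 kHz.
113.2 kHz and 160.3 kHz both map to 19 kHz.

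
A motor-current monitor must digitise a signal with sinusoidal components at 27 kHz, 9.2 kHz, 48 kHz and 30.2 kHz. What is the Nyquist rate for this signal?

Highest-frequency component: 48 kHz.
Nyquist rate = 2 × 48 kHz = 96 kHz.

96 kHz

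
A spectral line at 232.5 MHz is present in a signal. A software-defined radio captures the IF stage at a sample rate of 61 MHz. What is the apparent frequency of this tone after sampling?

232.5 MHz mod fs = 49.5 MHz.
49.5 MHz > fs/2 = 30.5 MHz, folds to fs − 49.5 MHz = 11.5 MHz.

11.5 MHz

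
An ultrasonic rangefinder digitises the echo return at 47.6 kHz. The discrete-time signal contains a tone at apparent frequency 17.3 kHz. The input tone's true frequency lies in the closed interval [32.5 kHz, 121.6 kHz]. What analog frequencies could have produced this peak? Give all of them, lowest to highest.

64.9 kHz, 77.9 kHz, 112.5 kHz

Frequencies that alias to 17.3 kHz are k·fs ± 17.3 kHz for integer k ≥ 0.
k=0: 17.3 kHz.
k=1: 30.3 kHz, 64.9 kHz.
k=2: 77.9 kHz, 112.5 kHz.
k=3: 125.5 kHz, 160.1 kHz.
Within [32.5 kHz, 121.6 kHz]: 64.9 kHz, 77.9 kHz, 112.5 kHz.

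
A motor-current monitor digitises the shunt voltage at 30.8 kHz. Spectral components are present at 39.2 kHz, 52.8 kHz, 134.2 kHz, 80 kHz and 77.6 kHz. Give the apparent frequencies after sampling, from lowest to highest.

fs/2 = 15.4 kHz.
39.2 kHz mod fs = 8.4 kHz.
8.4 kHz ≤ fs/2 = 15.4 kHz, appears at 8.4 kHz.
52.8 kHz mod fs = 22 kHz.
22 kHz > fs/2 = 15.4 kHz, folds to fs − 22 kHz = 8.8 kHz.
134.2 kHz mod fs = 11 kHz.
11 kHz ≤ fs/2 = 15.4 kHz, appears at 11 kHz.
80 kHz mod fs = 18.4 kHz.
18.4 kHz > fs/2 = 15.4 kHz, folds to fs − 18.4 kHz = 12.4 kHz.
77.6 kHz mod fs = 16 kHz.
16 kHz > fs/2 = 15.4 kHz, folds to fs − 16 kHz = 14.8 kHz.
Distinct values: {8.4 kHz, 8.8 kHz, 11 kHz, 12.4 kHz, 14.8 kHz}.

8.4 kHz, 8.8 kHz, 11 kHz, 12.4 kHz, 14.8 kHz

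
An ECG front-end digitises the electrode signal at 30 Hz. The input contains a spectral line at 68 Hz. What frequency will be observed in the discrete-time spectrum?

8 Hz

68 Hz mod fs = 8 Hz.
8 Hz ≤ fs/2 = 15 Hz, appears at 8 Hz.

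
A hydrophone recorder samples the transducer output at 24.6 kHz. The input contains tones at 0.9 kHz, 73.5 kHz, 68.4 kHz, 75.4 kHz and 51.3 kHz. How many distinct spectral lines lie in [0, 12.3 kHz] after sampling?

fs/2 = 12.3 kHz.
0.9 kHz ≤ fs/2 = 12.3 kHz, passes unchanged.
73.5 kHz mod fs = 24.3 kHz.
24.3 kHz > fs/2 = 12.3 kHz, folds to fs − 24.3 kHz = 0.3 kHz.
68.4 kHz mod fs = 19.2 kHz.
19.2 kHz > fs/2 = 12.3 kHz, folds to fs − 19.2 kHz = 5.4 kHz.
75.4 kHz mod fs = 1.6 kHz.
1.6 kHz ≤ fs/2 = 12.3 kHz, appears at 1.6 kHz.
51.3 kHz mod fs = 2.1 kHz.
2.1 kHz ≤ fs/2 = 12.3 kHz, appears at 2.1 kHz.
Distinct values: {0.3 kHz, 0.9 kHz, 1.6 kHz, 2.1 kHz, 5.4 kHz} → 5.

5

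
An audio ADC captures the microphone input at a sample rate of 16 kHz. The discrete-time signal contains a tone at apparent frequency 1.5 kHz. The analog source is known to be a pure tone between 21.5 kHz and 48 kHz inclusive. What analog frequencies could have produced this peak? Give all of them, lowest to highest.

30.5 kHz, 33.5 kHz, 46.5 kHz

Frequencies that alias to 1.5 kHz are k·fs ± 1.5 kHz for integer k ≥ 0.
k=0: 1.5 kHz.
k=1: 14.5 kHz, 17.5 kHz.
k=2: 30.5 kHz, 33.5 kHz.
k=3: 46.5 kHz, 49.5 kHz.
k=4: 62.5 kHz, 65.5 kHz.
Within [21.5 kHz, 48 kHz]: 30.5 kHz, 33.5 kHz, 46.5 kHz.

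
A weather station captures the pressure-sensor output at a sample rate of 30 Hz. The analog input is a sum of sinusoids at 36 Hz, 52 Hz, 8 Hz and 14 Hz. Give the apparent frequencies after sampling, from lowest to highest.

6 Hz, 8 Hz, 14 Hz

fs/2 = 15 Hz.
36 Hz mod fs = 6 Hz.
6 Hz ≤ fs/2 = 15 Hz, appears at 6 Hz.
52 Hz mod fs = 22 Hz.
22 Hz > fs/2 = 15 Hz, folds to fs − 22 Hz = 8 Hz.
8 Hz ≤ fs/2 = 15 Hz, passes unchanged.
14 Hz ≤ fs/2 = 15 Hz, passes unchanged.
Distinct values: {6 Hz, 8 Hz, 14 Hz}.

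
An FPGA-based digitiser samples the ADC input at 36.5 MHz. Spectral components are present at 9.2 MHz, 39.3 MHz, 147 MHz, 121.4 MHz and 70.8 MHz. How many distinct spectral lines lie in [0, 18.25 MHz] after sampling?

fs/2 = 18.25 MHz.
9.2 MHz ≤ fs/2 = 18.25 MHz, passes unchanged.
39.3 MHz mod fs = 2.8 MHz.
2.8 MHz ≤ fs/2 = 18.25 MHz, appears at 2.8 MHz.
147 MHz mod fs = 1 MHz.
1 MHz ≤ fs/2 = 18.25 MHz, appears at 1 MHz.
121.4 MHz mod fs = 11.9 MHz.
11.9 MHz ≤ fs/2 = 18.25 MHz, appears at 11.9 MHz.
70.8 MHz mod fs = 34.3 MHz.
34.3 MHz > fs/2 = 18.25 MHz, folds to fs − 34.3 MHz = 2.2 MHz.
Distinct values: {1 MHz, 2.2 MHz, 2.8 MHz, 9.2 MHz, 11.9 MHz} → 5.

5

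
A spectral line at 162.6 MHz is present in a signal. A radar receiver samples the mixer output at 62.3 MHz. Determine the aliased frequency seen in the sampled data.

24.3 MHz

162.6 MHz mod fs = 38 MHz.
38 MHz > fs/2 = 31.15 MHz, folds to fs − 38 MHz = 24.3 MHz.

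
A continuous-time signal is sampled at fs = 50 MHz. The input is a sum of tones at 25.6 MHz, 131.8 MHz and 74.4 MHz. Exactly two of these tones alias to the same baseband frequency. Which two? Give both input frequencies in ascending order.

fs/2 = 25 MHz.
25.6 MHz > fs/2 = 25 MHz, folds to fs − 25.6 MHz = 24.4 MHz.
131.8 MHz mod fs = 31.8 MHz.
31.8 MHz > fs/2 = 25 MHz, folds to fs − 31.8 MHz = 18.2 MHz.
74.4 MHz mod fs = 24.4 MHz.
24.4 MHz ≤ fs/2 = 25 MHz, appears at 24.4 MHz.
25.6 MHz and 74.4 MHz both map to 24.4 MHz.

25.6 MHz, 74.4 MHz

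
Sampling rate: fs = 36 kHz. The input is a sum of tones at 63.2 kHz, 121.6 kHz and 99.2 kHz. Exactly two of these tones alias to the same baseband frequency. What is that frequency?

8.8 kHz

fs/2 = 18 kHz.
63.2 kHz mod fs = 27.2 kHz.
27.2 kHz > fs/2 = 18 kHz, folds to fs − 27.2 kHz = 8.8 kHz.
121.6 kHz mod fs = 13.6 kHz.
13.6 kHz ≤ fs/2 = 18 kHz, appears at 13.6 kHz.
99.2 kHz mod fs = 27.2 kHz.
27.2 kHz > fs/2 = 18 kHz, folds to fs − 27.2 kHz = 8.8 kHz.
63.2 kHz and 99.2 kHz both map to 8.8 kHz.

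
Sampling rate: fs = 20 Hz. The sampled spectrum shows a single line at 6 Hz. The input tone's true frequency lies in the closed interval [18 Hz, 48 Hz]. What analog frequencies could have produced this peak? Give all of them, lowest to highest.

Frequencies that alias to 6 Hz are k·fs ± 6 Hz for integer k ≥ 0.
k=0: 6 Hz.
k=1: 14 Hz, 26 Hz.
k=2: 34 Hz, 46 Hz.
k=3: 54 Hz, 66 Hz.
Within [18 Hz, 48 Hz]: 26 Hz, 34 Hz, 46 Hz.

26 Hz, 34 Hz, 46 Hz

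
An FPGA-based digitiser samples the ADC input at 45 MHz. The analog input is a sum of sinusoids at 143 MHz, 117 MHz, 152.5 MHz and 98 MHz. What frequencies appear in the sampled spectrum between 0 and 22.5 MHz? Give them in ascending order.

fs/2 = 22.5 MHz.
143 MHz mod fs = 8 MHz.
8 MHz ≤ fs/2 = 22.5 MHz, appears at 8 MHz.
117 MHz mod fs = 27 MHz.
27 MHz > fs/2 = 22.5 MHz, folds to fs − 27 MHz = 18 MHz.
152.5 MHz mod fs = 17.5 MHz.
17.5 MHz ≤ fs/2 = 22.5 MHz, appears at 17.5 MHz.
98 MHz mod fs = 8 MHz.
8 MHz ≤ fs/2 = 22.5 MHz, appears at 8 MHz.
Distinct values: {8 MHz, 17.5 MHz, 18 MHz}.

8 MHz, 17.5 MHz, 18 MHz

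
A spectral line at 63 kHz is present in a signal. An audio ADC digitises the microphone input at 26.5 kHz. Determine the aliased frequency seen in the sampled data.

10 kHz

63 kHz mod fs = 10 kHz.
10 kHz ≤ fs/2 = 13.25 kHz, appears at 10 kHz.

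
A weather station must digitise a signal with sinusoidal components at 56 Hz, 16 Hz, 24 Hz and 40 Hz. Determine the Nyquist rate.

Highest-frequency component: 56 Hz.
Nyquist rate = 2 × 56 Hz = 112 Hz.

112 Hz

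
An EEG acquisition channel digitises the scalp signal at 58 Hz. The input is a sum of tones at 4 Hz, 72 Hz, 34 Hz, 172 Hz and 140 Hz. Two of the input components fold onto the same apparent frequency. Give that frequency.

24 Hz

fs/2 = 29 Hz.
4 Hz ≤ fs/2 = 29 Hz, passes unchanged.
72 Hz mod fs = 14 Hz.
14 Hz ≤ fs/2 = 29 Hz, appears at 14 Hz.
34 Hz > fs/2 = 29 Hz, folds to fs − 34 Hz = 24 Hz.
172 Hz mod fs = 56 Hz.
56 Hz > fs/2 = 29 Hz, folds to fs − 56 Hz = 2 Hz.
140 Hz mod fs = 24 Hz.
24 Hz ≤ fs/2 = 29 Hz, appears at 24 Hz.
34 Hz and 140 Hz both map to 24 Hz.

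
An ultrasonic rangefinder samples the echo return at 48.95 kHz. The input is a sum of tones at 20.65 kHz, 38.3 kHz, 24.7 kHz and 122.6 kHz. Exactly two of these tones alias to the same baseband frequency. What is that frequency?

fs/2 = 24.475 kHz.
20.65 kHz ≤ fs/2 = 24.475 kHz, passes unchanged.
38.3 kHz > fs/2 = 24.475 kHz, folds to fs − 38.3 kHz = 10.65 kHz.
24.7 kHz > fs/2 = 24.475 kHz, folds to fs − 24.7 kHz = 24.25 kHz.
122.6 kHz mod fs = 24.7 kHz.
24.7 kHz > fs/2 = 24.475 kHz, folds to fs − 24.7 kHz = 24.25 kHz.
24.7 kHz and 122.6 kHz both map to 24.25 kHz.

24.25 kHz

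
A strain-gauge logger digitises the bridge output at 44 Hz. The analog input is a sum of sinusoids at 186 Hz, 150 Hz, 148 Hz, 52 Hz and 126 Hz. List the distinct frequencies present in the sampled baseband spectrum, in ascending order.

fs/2 = 22 Hz.
186 Hz mod fs = 10 Hz.
10 Hz ≤ fs/2 = 22 Hz, appears at 10 Hz.
150 Hz mod fs = 18 Hz.
18 Hz ≤ fs/2 = 22 Hz, appears at 18 Hz.
148 Hz mod fs = 16 Hz.
16 Hz ≤ fs/2 = 22 Hz, appears at 16 Hz.
52 Hz mod fs = 8 Hz.
8 Hz ≤ fs/2 = 22 Hz, appears at 8 Hz.
126 Hz mod fs = 38 Hz.
38 Hz > fs/2 = 22 Hz, folds to fs − 38 Hz = 6 Hz.
Distinct values: {6 Hz, 8 Hz, 10 Hz, 16 Hz, 18 Hz}.

6 Hz, 8 Hz, 10 Hz, 16 Hz, 18 Hz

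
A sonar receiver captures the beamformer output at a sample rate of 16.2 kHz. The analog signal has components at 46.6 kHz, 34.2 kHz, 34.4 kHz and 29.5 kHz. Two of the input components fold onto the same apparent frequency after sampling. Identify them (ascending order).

fs/2 = 8.1 kHz.
46.6 kHz mod fs = 14.2 kHz.
14.2 kHz > fs/2 = 8.1 kHz, folds to fs − 14.2 kHz = 2 kHz.
34.2 kHz mod fs = 1.8 kHz.
1.8 kHz ≤ fs/2 = 8.1 kHz, appears at 1.8 kHz.
34.4 kHz mod fs = 2 kHz.
2 kHz ≤ fs/2 = 8.1 kHz, appears at 2 kHz.
29.5 kHz mod fs = 13.3 kHz.
13.3 kHz > fs/2 = 8.1 kHz, folds to fs − 13.3 kHz = 2.9 kHz.
34.4 kHz and 46.6 kHz both map to 2 kHz.

34.4 kHz, 46.6 kHz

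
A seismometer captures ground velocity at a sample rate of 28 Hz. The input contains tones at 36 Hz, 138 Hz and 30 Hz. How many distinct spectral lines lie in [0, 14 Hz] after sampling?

2

fs/2 = 14 Hz.
36 Hz mod fs = 8 Hz.
8 Hz ≤ fs/2 = 14 Hz, appears at 8 Hz.
138 Hz mod fs = 26 Hz.
26 Hz > fs/2 = 14 Hz, folds to fs − 26 Hz = 2 Hz.
30 Hz mod fs = 2 Hz.
2 Hz ≤ fs/2 = 14 Hz, appears at 2 Hz.
Distinct values: {2 Hz, 8 Hz} → 2.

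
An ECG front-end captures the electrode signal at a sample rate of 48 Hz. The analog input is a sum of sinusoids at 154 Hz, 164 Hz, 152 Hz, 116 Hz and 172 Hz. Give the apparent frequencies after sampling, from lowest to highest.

8 Hz, 10 Hz, 20 Hz

fs/2 = 24 Hz.
154 Hz mod fs = 10 Hz.
10 Hz ≤ fs/2 = 24 Hz, appears at 10 Hz.
164 Hz mod fs = 20 Hz.
20 Hz ≤ fs/2 = 24 Hz, appears at 20 Hz.
152 Hz mod fs = 8 Hz.
8 Hz ≤ fs/2 = 24 Hz, appears at 8 Hz.
116 Hz mod fs = 20 Hz.
20 Hz ≤ fs/2 = 24 Hz, appears at 20 Hz.
172 Hz mod fs = 28 Hz.
28 Hz > fs/2 = 24 Hz, folds to fs − 28 Hz = 20 Hz.
Distinct values: {8 Hz, 10 Hz, 20 Hz}.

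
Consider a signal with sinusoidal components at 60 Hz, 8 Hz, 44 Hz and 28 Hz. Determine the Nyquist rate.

120 Hz

Highest-frequency component: 60 Hz.
Nyquist rate = 2 × 60 Hz = 120 Hz.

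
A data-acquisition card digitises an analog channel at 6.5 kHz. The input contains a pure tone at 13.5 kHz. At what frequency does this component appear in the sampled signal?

0.5 kHz

13.5 kHz mod fs = 0.5 kHz.
0.5 kHz ≤ fs/2 = 3.25 kHz, appears at 0.5 kHz.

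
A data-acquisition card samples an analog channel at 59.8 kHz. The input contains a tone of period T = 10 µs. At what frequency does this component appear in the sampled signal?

T = 10 µs → f = 1/T = 100 kHz.
100 kHz mod fs = 40.2 kHz.
40.2 kHz > fs/2 = 29.9 kHz, folds to fs − 40.2 kHz = 19.6 kHz.

19.6 kHz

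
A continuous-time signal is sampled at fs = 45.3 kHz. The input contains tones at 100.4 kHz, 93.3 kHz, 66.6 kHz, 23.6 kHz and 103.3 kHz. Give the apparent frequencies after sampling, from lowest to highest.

fs/2 = 22.65 kHz.
100.4 kHz mod fs = 9.8 kHz.
9.8 kHz ≤ fs/2 = 22.65 kHz, appears at 9.8 kHz.
93.3 kHz mod fs = 2.7 kHz.
2.7 kHz ≤ fs/2 = 22.65 kHz, appears at 2.7 kHz.
66.6 kHz mod fs = 21.3 kHz.
21.3 kHz ≤ fs/2 = 22.65 kHz, appears at 21.3 kHz.
23.6 kHz > fs/2 = 22.65 kHz, folds to fs − 23.6 kHz = 21.7 kHz.
103.3 kHz mod fs = 12.7 kHz.
12.7 kHz ≤ fs/2 = 22.65 kHz, appears at 12.7 kHz.
Distinct values: {2.7 kHz, 9.8 kHz, 12.7 kHz, 21.3 kHz, 21.7 kHz}.

2.7 kHz, 9.8 kHz, 12.7 kHz, 21.3 kHz, 21.7 kHz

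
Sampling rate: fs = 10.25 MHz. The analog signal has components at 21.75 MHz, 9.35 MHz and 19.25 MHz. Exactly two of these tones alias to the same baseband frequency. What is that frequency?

fs/2 = 5.125 MHz.
21.75 MHz mod fs = 1.25 MHz.
1.25 MHz ≤ fs/2 = 5.125 MHz, appears at 1.25 MHz.
9.35 MHz > fs/2 = 5.125 MHz, folds to fs − 9.35 MHz = 0.9 MHz.
19.25 MHz mod fs = 9 MHz.
9 MHz > fs/2 = 5.125 MHz, folds to fs − 9 MHz = 1.25 MHz.
19.25 MHz and 21.75 MHz both map to 1.25 MHz.

1.25 MHz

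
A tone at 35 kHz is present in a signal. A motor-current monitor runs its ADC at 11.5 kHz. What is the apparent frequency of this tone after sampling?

35 kHz mod fs = 0.5 kHz.
0.5 kHz ≤ fs/2 = 5.75 kHz, appears at 0.5 kHz.

0.5 kHz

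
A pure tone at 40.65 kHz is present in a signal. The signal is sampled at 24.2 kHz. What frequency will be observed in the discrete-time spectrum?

7.75 kHz

40.65 kHz mod fs = 16.45 kHz.
16.45 kHz > fs/2 = 12.1 kHz, folds to fs − 16.45 kHz = 7.75 kHz.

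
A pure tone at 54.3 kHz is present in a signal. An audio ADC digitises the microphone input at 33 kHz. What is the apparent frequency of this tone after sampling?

11.7 kHz

54.3 kHz mod fs = 21.3 kHz.
21.3 kHz > fs/2 = 16.5 kHz, folds to fs − 21.3 kHz = 11.7 kHz.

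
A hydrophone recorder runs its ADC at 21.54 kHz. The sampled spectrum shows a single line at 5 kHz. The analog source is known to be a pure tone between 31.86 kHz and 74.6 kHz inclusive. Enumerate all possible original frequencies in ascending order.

38.08 kHz, 48.08 kHz, 59.62 kHz, 69.62 kHz

Frequencies that alias to 5 kHz are k·fs ± 5 kHz for integer k ≥ 0.
k=0: 5 kHz.
k=1: 16.54 kHz, 26.54 kHz.
k=2: 38.08 kHz, 48.08 kHz.
k=3: 59.62 kHz, 69.62 kHz.
k=4: 81.16 kHz, 91.16 kHz.
Within [31.86 kHz, 74.6 kHz]: 38.08 kHz, 48.08 kHz, 59.62 kHz, 69.62 kHz.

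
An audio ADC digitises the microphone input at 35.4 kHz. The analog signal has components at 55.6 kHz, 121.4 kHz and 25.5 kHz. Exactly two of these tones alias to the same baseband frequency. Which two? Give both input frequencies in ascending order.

fs/2 = 17.7 kHz.
55.6 kHz mod fs = 20.2 kHz.
20.2 kHz > fs/2 = 17.7 kHz, folds to fs − 20.2 kHz = 15.2 kHz.
121.4 kHz mod fs = 15.2 kHz.
15.2 kHz ≤ fs/2 = 17.7 kHz, appears at 15.2 kHz.
25.5 kHz > fs/2 = 17.7 kHz, folds to fs − 25.5 kHz = 9.9 kHz.
55.6 kHz and 121.4 kHz both map to 15.2 kHz.

55.6 kHz, 121.4 kHz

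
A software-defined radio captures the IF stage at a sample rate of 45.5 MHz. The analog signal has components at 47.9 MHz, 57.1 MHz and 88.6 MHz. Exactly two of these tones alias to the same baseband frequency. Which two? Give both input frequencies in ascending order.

47.9 MHz, 88.6 MHz

fs/2 = 22.75 MHz.
47.9 MHz mod fs = 2.4 MHz.
2.4 MHz ≤ fs/2 = 22.75 MHz, appears at 2.4 MHz.
57.1 MHz mod fs = 11.6 MHz.
11.6 MHz ≤ fs/2 = 22.75 MHz, appears at 11.6 MHz.
88.6 MHz mod fs = 43.1 MHz.
43.1 MHz > fs/2 = 22.75 MHz, folds to fs − 43.1 MHz = 2.4 MHz.
47.9 MHz and 88.6 MHz both map to 2.4 MHz.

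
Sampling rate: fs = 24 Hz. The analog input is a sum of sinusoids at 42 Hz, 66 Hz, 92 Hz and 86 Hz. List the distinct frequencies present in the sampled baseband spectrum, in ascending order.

4 Hz, 6 Hz, 10 Hz

fs/2 = 12 Hz.
42 Hz mod fs = 18 Hz.
18 Hz > fs/2 = 12 Hz, folds to fs − 18 Hz = 6 Hz.
66 Hz mod fs = 18 Hz.
18 Hz > fs/2 = 12 Hz, folds to fs − 18 Hz = 6 Hz.
92 Hz mod fs = 20 Hz.
20 Hz > fs/2 = 12 Hz, folds to fs − 20 Hz = 4 Hz.
86 Hz mod fs = 14 Hz.
14 Hz > fs/2 = 12 Hz, folds to fs − 14 Hz = 10 Hz.
Distinct values: {4 Hz, 6 Hz, 10 Hz}.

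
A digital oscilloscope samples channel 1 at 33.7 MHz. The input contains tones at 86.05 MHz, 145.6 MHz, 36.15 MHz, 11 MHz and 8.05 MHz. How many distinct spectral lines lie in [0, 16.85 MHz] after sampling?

fs/2 = 16.85 MHz.
86.05 MHz mod fs = 18.65 MHz.
18.65 MHz > fs/2 = 16.85 MHz, folds to fs − 18.65 MHz = 15.05 MHz.
145.6 MHz mod fs = 10.8 MHz.
10.8 MHz ≤ fs/2 = 16.85 MHz, appears at 10.8 MHz.
36.15 MHz mod fs = 2.45 MHz.
2.45 MHz ≤ fs/2 = 16.85 MHz, appears at 2.45 MHz.
11 MHz ≤ fs/2 = 16.85 MHz, passes unchanged.
8.05 MHz ≤ fs/2 = 16.85 MHz, passes unchanged.
Distinct values: {2.45 MHz, 8.05 MHz, 10.8 MHz, 11 MHz, 15.05 MHz} → 5.

5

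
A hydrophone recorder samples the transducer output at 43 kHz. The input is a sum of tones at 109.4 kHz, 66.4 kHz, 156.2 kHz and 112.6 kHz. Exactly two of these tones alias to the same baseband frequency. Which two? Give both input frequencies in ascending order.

66.4 kHz, 109.4 kHz

fs/2 = 21.5 kHz.
109.4 kHz mod fs = 23.4 kHz.
23.4 kHz > fs/2 = 21.5 kHz, folds to fs − 23.4 kHz = 19.6 kHz.
66.4 kHz mod fs = 23.4 kHz.
23.4 kHz > fs/2 = 21.5 kHz, folds to fs − 23.4 kHz = 19.6 kHz.
156.2 kHz mod fs = 27.2 kHz.
27.2 kHz > fs/2 = 21.5 kHz, folds to fs − 27.2 kHz = 15.8 kHz.
112.6 kHz mod fs = 26.6 kHz.
26.6 kHz > fs/2 = 21.5 kHz, folds to fs − 26.6 kHz = 16.4 kHz.
66.4 kHz and 109.4 kHz both map to 19.6 kHz.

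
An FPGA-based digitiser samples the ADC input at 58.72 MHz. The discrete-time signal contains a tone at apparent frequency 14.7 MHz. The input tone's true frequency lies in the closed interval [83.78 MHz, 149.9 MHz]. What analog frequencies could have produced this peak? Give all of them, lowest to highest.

102.74 MHz, 132.14 MHz

Frequencies that alias to 14.7 MHz are k·fs ± 14.7 MHz for integer k ≥ 0.
k=0: 14.7 MHz.
k=1: 44.02 MHz, 73.42 MHz.
k=2: 102.74 MHz, 132.14 MHz.
k=3: 161.46 MHz, 190.86 MHz.
Within [83.78 MHz, 149.9 MHz]: 102.74 MHz, 132.14 MHz.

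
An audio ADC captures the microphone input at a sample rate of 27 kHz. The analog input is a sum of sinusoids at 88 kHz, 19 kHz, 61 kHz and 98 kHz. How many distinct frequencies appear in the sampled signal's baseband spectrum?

fs/2 = 13.5 kHz.
88 kHz mod fs = 7 kHz.
7 kHz ≤ fs/2 = 13.5 kHz, appears at 7 kHz.
19 kHz > fs/2 = 13.5 kHz, folds to fs − 19 kHz = 8 kHz.
61 kHz mod fs = 7 kHz.
7 kHz ≤ fs/2 = 13.5 kHz, appears at 7 kHz.
98 kHz mod fs = 17 kHz.
17 kHz > fs/2 = 13.5 kHz, folds to fs − 17 kHz = 10 kHz.
Distinct values: {7 kHz, 8 kHz, 10 kHz} → 3.

3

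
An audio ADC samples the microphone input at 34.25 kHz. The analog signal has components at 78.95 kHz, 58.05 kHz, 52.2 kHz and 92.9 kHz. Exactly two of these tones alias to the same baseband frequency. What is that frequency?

fs/2 = 17.125 kHz.
78.95 kHz mod fs = 10.45 kHz.
10.45 kHz ≤ fs/2 = 17.125 kHz, appears at 10.45 kHz.
58.05 kHz mod fs = 23.8 kHz.
23.8 kHz > fs/2 = 17.125 kHz, folds to fs − 23.8 kHz = 10.45 kHz.
52.2 kHz mod fs = 17.95 kHz.
17.95 kHz > fs/2 = 17.125 kHz, folds to fs − 17.95 kHz = 16.3 kHz.
92.9 kHz mod fs = 24.4 kHz.
24.4 kHz > fs/2 = 17.125 kHz, folds to fs − 24.4 kHz = 9.85 kHz.
58.05 kHz and 78.95 kHz both map to 10.45 kHz.

10.45 kHz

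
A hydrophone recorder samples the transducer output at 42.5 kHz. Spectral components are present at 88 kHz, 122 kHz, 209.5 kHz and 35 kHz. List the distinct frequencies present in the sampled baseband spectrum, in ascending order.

3 kHz, 5.5 kHz, 7.5 kHz

fs/2 = 21.25 kHz.
88 kHz mod fs = 3 kHz.
3 kHz ≤ fs/2 = 21.25 kHz, appears at 3 kHz.
122 kHz mod fs = 37 kHz.
37 kHz > fs/2 = 21.25 kHz, folds to fs − 37 kHz = 5.5 kHz.
209.5 kHz mod fs = 39.5 kHz.
39.5 kHz > fs/2 = 21.25 kHz, folds to fs − 39.5 kHz = 3 kHz.
35 kHz > fs/2 = 21.25 kHz, folds to fs − 35 kHz = 7.5 kHz.
Distinct values: {3 kHz, 5.5 kHz, 7.5 kHz}.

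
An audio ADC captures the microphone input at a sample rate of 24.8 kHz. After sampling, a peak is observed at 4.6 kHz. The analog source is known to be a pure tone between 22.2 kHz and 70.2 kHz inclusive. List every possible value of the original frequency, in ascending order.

Frequencies that alias to 4.6 kHz are k·fs ± 4.6 kHz for integer k ≥ 0.
k=0: 4.6 kHz.
k=1: 20.2 kHz, 29.4 kHz.
k=2: 45 kHz, 54.2 kHz.
k=3: 69.8 kHz, 79 kHz.
k=4: 94.6 kHz, 103.8 kHz.
Within [22.2 kHz, 70.2 kHz]: 29.4 kHz, 45 kHz, 54.2 kHz, 69.8 kHz.

29.4 kHz, 45 kHz, 54.2 kHz, 69.8 kHz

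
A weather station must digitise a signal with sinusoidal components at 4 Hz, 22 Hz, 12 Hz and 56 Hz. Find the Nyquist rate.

112 Hz

Highest-frequency component: 56 Hz.
Nyquist rate = 2 × 56 Hz = 112 Hz.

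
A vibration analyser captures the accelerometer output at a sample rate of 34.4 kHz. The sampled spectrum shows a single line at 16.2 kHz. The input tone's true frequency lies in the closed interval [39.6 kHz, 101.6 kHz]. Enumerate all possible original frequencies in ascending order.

Frequencies that alias to 16.2 kHz are k·fs ± 16.2 kHz for integer k ≥ 0.
k=0: 16.2 kHz.
k=1: 18.2 kHz, 50.6 kHz.
k=2: 52.6 kHz, 85 kHz.
k=3: 87 kHz, 119.4 kHz.
k=4: 121.4 kHz, 153.8 kHz.
Within [39.6 kHz, 101.6 kHz]: 50.6 kHz, 52.6 kHz, 85 kHz, 87 kHz.

50.6 kHz, 52.6 kHz, 85 kHz, 87 kHz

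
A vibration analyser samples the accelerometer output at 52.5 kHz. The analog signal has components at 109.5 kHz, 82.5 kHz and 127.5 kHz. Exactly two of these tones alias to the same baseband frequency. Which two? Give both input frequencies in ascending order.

fs/2 = 26.25 kHz.
109.5 kHz mod fs = 4.5 kHz.
4.5 kHz ≤ fs/2 = 26.25 kHz, appears at 4.5 kHz.
82.5 kHz mod fs = 30 kHz.
30 kHz > fs/2 = 26.25 kHz, folds to fs − 30 kHz = 22.5 kHz.
127.5 kHz mod fs = 22.5 kHz.
22.5 kHz ≤ fs/2 = 26.25 kHz, appears at 22.5 kHz.
82.5 kHz and 127.5 kHz both map to 22.5 kHz.

82.5 kHz, 127.5 kHz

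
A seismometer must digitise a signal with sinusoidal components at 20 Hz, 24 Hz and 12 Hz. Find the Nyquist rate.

Highest-frequency component: 24 Hz.
Nyquist rate = 2 × 24 Hz = 48 Hz.

48 Hz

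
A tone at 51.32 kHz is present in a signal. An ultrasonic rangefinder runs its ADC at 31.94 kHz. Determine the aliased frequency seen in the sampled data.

51.32 kHz mod fs = 19.38 kHz.
19.38 kHz > fs/2 = 15.97 kHz, folds to fs − 19.38 kHz = 12.56 kHz.

12.56 kHz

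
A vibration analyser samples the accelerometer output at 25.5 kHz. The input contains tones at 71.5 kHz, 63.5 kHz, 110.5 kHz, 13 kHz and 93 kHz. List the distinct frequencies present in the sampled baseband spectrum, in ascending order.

5 kHz, 8.5 kHz, 9 kHz, 12.5 kHz

fs/2 = 12.75 kHz.
71.5 kHz mod fs = 20.5 kHz.
20.5 kHz > fs/2 = 12.75 kHz, folds to fs − 20.5 kHz = 5 kHz.
63.5 kHz mod fs = 12.5 kHz.
12.5 kHz ≤ fs/2 = 12.75 kHz, appears at 12.5 kHz.
110.5 kHz mod fs = 8.5 kHz.
8.5 kHz ≤ fs/2 = 12.75 kHz, appears at 8.5 kHz.
13 kHz > fs/2 = 12.75 kHz, folds to fs − 13 kHz = 12.5 kHz.
93 kHz mod fs = 16.5 kHz.
16.5 kHz > fs/2 = 12.75 kHz, folds to fs − 16.5 kHz = 9 kHz.
Distinct values: {5 kHz, 8.5 kHz, 9 kHz, 12.5 kHz}.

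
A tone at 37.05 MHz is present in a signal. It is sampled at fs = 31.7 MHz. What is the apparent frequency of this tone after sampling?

37.05 MHz mod fs = 5.35 MHz.
5.35 MHz ≤ fs/2 = 15.85 MHz, appears at 5.35 MHz.

5.35 MHz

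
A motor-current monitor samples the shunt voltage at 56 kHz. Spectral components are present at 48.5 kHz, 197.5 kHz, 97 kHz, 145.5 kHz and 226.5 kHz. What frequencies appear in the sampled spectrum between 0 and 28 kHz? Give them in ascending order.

fs/2 = 28 kHz.
48.5 kHz > fs/2 = 28 kHz, folds to fs − 48.5 kHz = 7.5 kHz.
197.5 kHz mod fs = 29.5 kHz.
29.5 kHz > fs/2 = 28 kHz, folds to fs − 29.5 kHz = 26.5 kHz.
97 kHz mod fs = 41 kHz.
41 kHz > fs/2 = 28 kHz, folds to fs − 41 kHz = 15 kHz.
145.5 kHz mod fs = 33.5 kHz.
33.5 kHz > fs/2 = 28 kHz, folds to fs − 33.5 kHz = 22.5 kHz.
226.5 kHz mod fs = 2.5 kHz.
2.5 kHz ≤ fs/2 = 28 kHz, appears at 2.5 kHz.
Distinct values: {2.5 kHz, 7.5 kHz, 15 kHz, 22.5 kHz, 26.5 kHz}.

2.5 kHz, 7.5 kHz, 15 kHz, 22.5 kHz, 26.5 kHz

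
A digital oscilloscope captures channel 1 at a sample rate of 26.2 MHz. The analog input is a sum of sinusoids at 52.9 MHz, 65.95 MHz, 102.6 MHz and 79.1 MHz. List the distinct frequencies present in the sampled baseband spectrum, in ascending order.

fs/2 = 13.1 MHz.
52.9 MHz mod fs = 0.5 MHz.
0.5 MHz ≤ fs/2 = 13.1 MHz, appears at 0.5 MHz.
65.95 MHz mod fs = 13.55 MHz.
13.55 MHz > fs/2 = 13.1 MHz, folds to fs − 13.55 MHz = 12.65 MHz.
102.6 MHz mod fs = 24 MHz.
24 MHz > fs/2 = 13.1 MHz, folds to fs − 24 MHz = 2.2 MHz.
79.1 MHz mod fs = 0.5 MHz.
0.5 MHz ≤ fs/2 = 13.1 MHz, appears at 0.5 MHz.
Distinct values: {0.5 MHz, 2.2 MHz, 12.65 MHz}.

0.5 MHz, 2.2 MHz, 12.65 MHz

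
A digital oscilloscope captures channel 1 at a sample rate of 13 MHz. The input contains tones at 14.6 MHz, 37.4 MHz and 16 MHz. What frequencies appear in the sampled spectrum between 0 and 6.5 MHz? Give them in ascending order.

fs/2 = 6.5 MHz.
14.6 MHz mod fs = 1.6 MHz.
1.6 MHz ≤ fs/2 = 6.5 MHz, appears at 1.6 MHz.
37.4 MHz mod fs = 11.4 MHz.
11.4 MHz > fs/2 = 6.5 MHz, folds to fs − 11.4 MHz = 1.6 MHz.
16 MHz mod fs = 3 MHz.
3 MHz ≤ fs/2 = 6.5 MHz, appears at 3 MHz.
Distinct values: {1.6 MHz, 3 MHz}.

1.6 MHz, 3 MHz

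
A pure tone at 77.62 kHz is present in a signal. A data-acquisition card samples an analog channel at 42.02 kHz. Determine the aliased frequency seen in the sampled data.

77.62 kHz mod fs = 35.6 kHz.
35.6 kHz > fs/2 = 21.01 kHz, folds to fs − 35.6 kHz = 6.42 kHz.

6.42 kHz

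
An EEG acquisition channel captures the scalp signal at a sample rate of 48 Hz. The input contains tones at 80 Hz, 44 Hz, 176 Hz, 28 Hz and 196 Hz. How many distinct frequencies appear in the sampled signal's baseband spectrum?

fs/2 = 24 Hz.
80 Hz mod fs = 32 Hz.
32 Hz > fs/2 = 24 Hz, folds to fs − 32 Hz = 16 Hz.
44 Hz > fs/2 = 24 Hz, folds to fs − 44 Hz = 4 Hz.
176 Hz mod fs = 32 Hz.
32 Hz > fs/2 = 24 Hz, folds to fs − 32 Hz = 16 Hz.
28 Hz > fs/2 = 24 Hz, folds to fs − 28 Hz = 20 Hz.
196 Hz mod fs = 4 Hz.
4 Hz ≤ fs/2 = 24 Hz, appears at 4 Hz.
Distinct values: {4 Hz, 16 Hz, 20 Hz} → 3.

3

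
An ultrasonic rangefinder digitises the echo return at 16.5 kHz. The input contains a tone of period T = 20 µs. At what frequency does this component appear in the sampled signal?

0.5 kHz

T = 20 µs → f = 1/T = 50 kHz.
50 kHz mod fs = 0.5 kHz.
0.5 kHz ≤ fs/2 = 8.25 kHz, appears at 0.5 kHz.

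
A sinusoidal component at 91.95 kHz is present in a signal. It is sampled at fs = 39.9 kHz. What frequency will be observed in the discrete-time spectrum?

12.15 kHz

91.95 kHz mod fs = 12.15 kHz.
12.15 kHz ≤ fs/2 = 19.95 kHz, appears at 12.15 kHz.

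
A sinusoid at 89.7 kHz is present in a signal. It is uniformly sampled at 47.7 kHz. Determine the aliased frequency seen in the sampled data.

5.7 kHz

89.7 kHz mod fs = 42 kHz.
42 kHz > fs/2 = 23.85 kHz, folds to fs − 42 kHz = 5.7 kHz.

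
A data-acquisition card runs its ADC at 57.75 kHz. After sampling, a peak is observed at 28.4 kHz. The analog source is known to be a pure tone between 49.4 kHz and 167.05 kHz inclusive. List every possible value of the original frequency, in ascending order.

86.15 kHz, 87.1 kHz, 143.9 kHz, 144.85 kHz

Frequencies that alias to 28.4 kHz are k·fs ± 28.4 kHz for integer k ≥ 0.
k=0: 28.4 kHz.
k=1: 29.35 kHz, 86.15 kHz.
k=2: 87.1 kHz, 143.9 kHz.
k=3: 144.85 kHz, 201.65 kHz.
k=4: 202.6 kHz, 259.4 kHz.
Within [49.4 kHz, 167.05 kHz]: 86.15 kHz, 87.1 kHz, 143.9 kHz, 144.85 kHz.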